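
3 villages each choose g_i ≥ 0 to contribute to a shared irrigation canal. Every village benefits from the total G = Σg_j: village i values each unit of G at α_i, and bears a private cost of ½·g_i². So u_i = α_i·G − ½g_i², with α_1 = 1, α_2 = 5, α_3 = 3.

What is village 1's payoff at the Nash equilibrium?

Village i's FOC: ∂u_i/∂g_i = α_i − g_i = 0, so g_i* = α_i.
NE contributions = (1, 5, 3); G = 9.
u_1 = α_1·G − ½·(g_1)² = 1·9 − ½·1² = 8.5.

8.5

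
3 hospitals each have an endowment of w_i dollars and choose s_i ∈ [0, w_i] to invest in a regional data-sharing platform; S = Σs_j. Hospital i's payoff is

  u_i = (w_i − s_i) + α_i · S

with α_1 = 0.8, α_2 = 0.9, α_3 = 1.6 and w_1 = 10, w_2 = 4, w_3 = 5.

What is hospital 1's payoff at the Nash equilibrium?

14

∂u_i/∂s_i = α_i − 1, so hospital i contributes w_i if α_i > 1, else 0.
α_i > 1 for i ∈ {3}; NE contributions (0, 0, 5), S = 5.
u_1 = (10 − 0) + 0.8·5 = 14.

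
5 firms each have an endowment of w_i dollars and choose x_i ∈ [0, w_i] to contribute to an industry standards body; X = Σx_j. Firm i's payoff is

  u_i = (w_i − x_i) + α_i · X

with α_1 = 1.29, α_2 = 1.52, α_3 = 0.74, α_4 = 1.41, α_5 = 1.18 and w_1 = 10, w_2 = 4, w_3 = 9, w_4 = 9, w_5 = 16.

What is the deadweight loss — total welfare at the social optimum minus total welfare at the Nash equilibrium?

46.26

∂u_i/∂x_i = α_i − 1, so firm i contributes w_i if α_i > 1, else 0.
α_i > 1 for i ∈ {1, 2, 4, 5}; NE contributions (10, 4, 0, 9, 16), X = 39.
W^NE = Σw_i − X^NE + (Σα_i)·X^NE = 48 + 5.14·39 = 248.46.
Planner: ∂(Σu_j)/∂x_i = Σα_j − 1 = 5.14 > 0, so everyone contributes w_i; X^SO = 48, W^SO = 48 + 5.14·48 = 294.72.
Deadweight loss = 46.26.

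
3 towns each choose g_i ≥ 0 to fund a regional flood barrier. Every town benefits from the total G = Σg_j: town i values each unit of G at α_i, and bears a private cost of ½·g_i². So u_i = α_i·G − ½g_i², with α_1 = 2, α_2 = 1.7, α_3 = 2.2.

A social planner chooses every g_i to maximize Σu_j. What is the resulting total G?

Planner FOC: ∂(Σu_j)/∂g_i = (Σα_j) − g_i = 0, so g_i^SO = Σα_j = 5.9 for every i; G^SO = 17.7.

17.7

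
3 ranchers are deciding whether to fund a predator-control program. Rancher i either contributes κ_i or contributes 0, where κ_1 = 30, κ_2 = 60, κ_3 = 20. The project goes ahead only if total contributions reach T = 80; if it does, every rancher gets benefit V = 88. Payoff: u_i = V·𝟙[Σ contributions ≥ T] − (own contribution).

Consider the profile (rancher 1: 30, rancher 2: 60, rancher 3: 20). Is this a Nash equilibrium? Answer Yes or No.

Total = 110 ≥ 80: provided.
Rancher 1 (pledges 30, payoff 58): dropping to 0 → total 80, payoff 88. Profitable deviation.

No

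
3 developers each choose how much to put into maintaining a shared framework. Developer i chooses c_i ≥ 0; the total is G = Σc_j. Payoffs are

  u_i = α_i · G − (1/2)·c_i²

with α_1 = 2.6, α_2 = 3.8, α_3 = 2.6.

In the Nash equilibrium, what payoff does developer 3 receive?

20.02

Developer i's FOC: ∂u_i/∂c_i = α_i − c_i = 0, so c_i* = α_i.
NE contributions = (2.6, 3.8, 2.6); G = 9.
u_3 = α_3·G − ½·(c_3)² = 2.6·9 − ½·2.6² = 20.02.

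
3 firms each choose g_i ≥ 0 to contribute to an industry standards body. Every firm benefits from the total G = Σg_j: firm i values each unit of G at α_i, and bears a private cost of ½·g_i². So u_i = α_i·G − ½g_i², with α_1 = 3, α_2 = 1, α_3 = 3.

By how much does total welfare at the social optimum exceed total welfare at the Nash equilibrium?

Firm i's FOC: ∂u_i/∂g_i = α_i − g_i = 0, so g_i* = α_i.
NE contributions = (3, 1, 3); G = 7.
W^NE = (Σα)·G − ½Σα_i² = 7² − ½·19 = 39.5.
Planner sets g_i = Σα_j = 7 for every i, so G^SO = 3·7 = 21.
W^SO = (Σα)·G^SO − ½·3·(Σα)² = (3/2)·7² = 73.5.
Deadweight loss = W^SO − W^NE = 34.

34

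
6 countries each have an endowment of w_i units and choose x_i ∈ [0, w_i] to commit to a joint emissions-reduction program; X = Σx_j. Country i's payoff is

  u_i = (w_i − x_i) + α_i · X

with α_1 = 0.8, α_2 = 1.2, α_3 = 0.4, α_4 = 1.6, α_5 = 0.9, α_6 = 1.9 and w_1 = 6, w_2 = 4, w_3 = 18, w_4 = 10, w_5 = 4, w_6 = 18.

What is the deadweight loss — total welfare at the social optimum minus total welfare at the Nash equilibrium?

162.4

∂u_i/∂x_i = α_i − 1, so country i contributes w_i if α_i > 1, else 0.
α_i > 1 for i ∈ {2, 4, 6}; NE contributions (0, 4, 0, 10, 0, 18), X = 32.
W^NE = Σw_i − X^NE + (Σα_i)·X^NE = 60 + 5.8·32 = 245.6.
Planner: ∂(Σu_j)/∂x_i = Σα_j − 1 = 5.8 > 0, so everyone contributes w_i; X^SO = 60, W^SO = 60 + 5.8·60 = 408.
Deadweight loss = 162.4.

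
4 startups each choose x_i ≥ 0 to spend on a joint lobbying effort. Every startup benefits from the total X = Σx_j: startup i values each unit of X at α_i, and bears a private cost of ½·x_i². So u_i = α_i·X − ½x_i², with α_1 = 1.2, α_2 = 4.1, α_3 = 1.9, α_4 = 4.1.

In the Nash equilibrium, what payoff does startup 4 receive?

Startup i's FOC: ∂u_i/∂x_i = α_i − x_i = 0, so x_i* = α_i.
NE contributions = (1.2, 4.1, 1.9, 4.1); X = 11.3.
u_4 = α_4·X − ½·(x_4)² = 4.1·11.3 − ½·4.1² = 37.925.

37.925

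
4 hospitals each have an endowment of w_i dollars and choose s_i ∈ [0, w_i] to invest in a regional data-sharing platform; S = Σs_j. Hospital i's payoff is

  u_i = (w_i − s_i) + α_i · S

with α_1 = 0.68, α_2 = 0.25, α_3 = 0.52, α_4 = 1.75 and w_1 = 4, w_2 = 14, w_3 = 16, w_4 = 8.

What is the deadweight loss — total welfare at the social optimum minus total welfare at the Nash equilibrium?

74.8

∂u_i/∂s_i = α_i − 1, so hospital i contributes w_i if α_i > 1, else 0.
α_i > 1 for i ∈ {4}; NE contributions (0, 0, 0, 8), S = 8.
W^NE = Σw_i − S^NE + (Σα_i)·S^NE = 42 + 2.2·8 = 59.6.
Planner: ∂(Σu_j)/∂s_i = Σα_j − 1 = 2.2 > 0, so everyone contributes w_i; S^SO = 42, W^SO = 42 + 2.2·42 = 134.4.
Deadweight loss = 74.8.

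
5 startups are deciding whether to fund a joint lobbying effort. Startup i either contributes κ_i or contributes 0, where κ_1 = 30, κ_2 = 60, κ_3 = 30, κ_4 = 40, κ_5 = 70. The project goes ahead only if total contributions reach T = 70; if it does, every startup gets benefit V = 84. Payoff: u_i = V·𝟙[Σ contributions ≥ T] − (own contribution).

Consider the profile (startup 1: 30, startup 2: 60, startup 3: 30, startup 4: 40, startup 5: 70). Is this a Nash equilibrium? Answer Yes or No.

No

Total = 230 ≥ 70: provided.
Startup 1 (pledges 30, payoff 54): dropping to 0 → total 200, payoff 84. Profitable deviation.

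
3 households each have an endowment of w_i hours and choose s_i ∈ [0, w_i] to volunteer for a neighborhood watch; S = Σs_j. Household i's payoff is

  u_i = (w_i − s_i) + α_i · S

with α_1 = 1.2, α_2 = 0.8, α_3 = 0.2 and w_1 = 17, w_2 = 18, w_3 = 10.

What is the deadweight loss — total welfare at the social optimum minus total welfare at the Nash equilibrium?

33.6

∂u_i/∂s_i = α_i − 1, so household i contributes w_i if α_i > 1, else 0.
α_i > 1 for i ∈ {1}; NE contributions (17, 0, 0), S = 17.
W^NE = Σw_i − S^NE + (Σα_i)·S^NE = 45 + 1.2·17 = 65.4.
Planner: ∂(Σu_j)/∂s_i = Σα_j − 1 = 1.2 > 0, so everyone contributes w_i; S^SO = 45, W^SO = 45 + 1.2·45 = 99.
Deadweight loss = 33.6.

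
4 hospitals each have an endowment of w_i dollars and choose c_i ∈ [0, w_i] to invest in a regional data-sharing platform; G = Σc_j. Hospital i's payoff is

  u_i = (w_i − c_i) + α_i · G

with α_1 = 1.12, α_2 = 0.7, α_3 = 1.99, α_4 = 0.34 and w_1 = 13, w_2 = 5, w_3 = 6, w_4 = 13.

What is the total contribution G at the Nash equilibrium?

19

∂u_i/∂c_i = α_i − 1, so hospital i contributes w_i if α_i > 1, else 0.
α_i > 1 for i ∈ {1, 3}; NE contributions (13, 0, 6, 0), G = 19.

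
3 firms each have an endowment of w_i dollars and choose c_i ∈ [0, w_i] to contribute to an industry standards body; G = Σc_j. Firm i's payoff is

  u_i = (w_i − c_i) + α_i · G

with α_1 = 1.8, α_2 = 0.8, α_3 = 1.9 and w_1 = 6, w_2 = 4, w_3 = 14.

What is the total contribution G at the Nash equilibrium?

∂u_i/∂c_i = α_i − 1, so firm i contributes w_i if α_i > 1, else 0.
α_i > 1 for i ∈ {1, 3}; NE contributions (6, 0, 14), G = 20.

20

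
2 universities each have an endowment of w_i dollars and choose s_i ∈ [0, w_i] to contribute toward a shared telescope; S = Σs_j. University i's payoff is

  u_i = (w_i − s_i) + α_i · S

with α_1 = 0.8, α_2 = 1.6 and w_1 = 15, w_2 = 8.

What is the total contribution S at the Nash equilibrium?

∂u_i/∂s_i = α_i − 1, so university i contributes w_i if α_i > 1, else 0.
α_i > 1 for i ∈ {2}; NE contributions (0, 8), S = 8.

8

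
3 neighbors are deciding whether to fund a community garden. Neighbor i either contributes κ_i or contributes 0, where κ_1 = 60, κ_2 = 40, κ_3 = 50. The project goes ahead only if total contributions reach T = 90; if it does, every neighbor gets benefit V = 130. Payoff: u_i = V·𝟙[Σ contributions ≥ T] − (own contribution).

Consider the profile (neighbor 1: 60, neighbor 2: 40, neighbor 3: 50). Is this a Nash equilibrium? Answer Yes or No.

No

Total = 150 ≥ 90: provided.
Neighbor 1 (pledges 60, payoff 70): dropping to 0 → total 90, payoff 130. Profitable deviation.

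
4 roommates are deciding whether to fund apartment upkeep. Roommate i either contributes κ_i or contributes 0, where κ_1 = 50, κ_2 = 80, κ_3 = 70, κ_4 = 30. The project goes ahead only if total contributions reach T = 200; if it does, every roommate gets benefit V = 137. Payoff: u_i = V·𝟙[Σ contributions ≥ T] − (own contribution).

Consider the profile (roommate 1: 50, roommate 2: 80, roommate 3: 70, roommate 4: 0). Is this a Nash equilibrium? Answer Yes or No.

Yes

Total = 200 ≥ 200: provided.
Roommate 1 (pledges 50, payoff 87): dropping to 0 → total 150, payoff 0. No gain.
Roommate 2 (pledges 80, payoff 57): dropping to 0 → total 120, payoff 0. No gain.
Roommate 3 (pledges 70, payoff 67): dropping to 0 → total 130, payoff 0. No gain.
Roommate 4 (pledges 0, payoff 137): pledging 30 → total 230, payoff 107. No gain.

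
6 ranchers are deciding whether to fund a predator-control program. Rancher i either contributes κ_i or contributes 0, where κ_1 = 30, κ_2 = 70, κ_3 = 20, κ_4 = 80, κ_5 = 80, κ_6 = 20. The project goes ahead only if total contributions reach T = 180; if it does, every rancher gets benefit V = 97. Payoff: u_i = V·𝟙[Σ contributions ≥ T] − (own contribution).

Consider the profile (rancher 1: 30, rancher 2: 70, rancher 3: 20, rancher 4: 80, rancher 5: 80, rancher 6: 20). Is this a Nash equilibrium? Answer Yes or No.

Total = 300 ≥ 180: provided.
Rancher 1 (pledges 30, payoff 67): dropping to 0 → total 270, payoff 97. Profitable deviation.

No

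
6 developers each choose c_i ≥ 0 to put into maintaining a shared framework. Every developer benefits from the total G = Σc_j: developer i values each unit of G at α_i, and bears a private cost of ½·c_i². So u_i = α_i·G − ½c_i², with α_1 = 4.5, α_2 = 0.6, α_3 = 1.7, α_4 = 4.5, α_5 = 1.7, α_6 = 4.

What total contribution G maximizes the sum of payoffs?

102

Planner FOC: ∂(Σu_j)/∂c_i = (Σα_j) − c_i = 0, so c_i^SO = Σα_j = 17 for every i; G^SO = 102.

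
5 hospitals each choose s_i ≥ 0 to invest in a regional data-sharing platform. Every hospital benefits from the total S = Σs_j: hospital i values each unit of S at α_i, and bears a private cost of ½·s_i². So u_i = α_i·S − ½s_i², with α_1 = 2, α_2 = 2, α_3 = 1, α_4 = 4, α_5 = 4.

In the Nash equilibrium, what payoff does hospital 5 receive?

44

Hospital i's FOC: ∂u_i/∂s_i = α_i − s_i = 0, so s_i* = α_i.
NE contributions = (2, 2, 1, 4, 4); S = 13.
u_5 = α_5·S − ½·(s_5)² = 4·13 − ½·4² = 44.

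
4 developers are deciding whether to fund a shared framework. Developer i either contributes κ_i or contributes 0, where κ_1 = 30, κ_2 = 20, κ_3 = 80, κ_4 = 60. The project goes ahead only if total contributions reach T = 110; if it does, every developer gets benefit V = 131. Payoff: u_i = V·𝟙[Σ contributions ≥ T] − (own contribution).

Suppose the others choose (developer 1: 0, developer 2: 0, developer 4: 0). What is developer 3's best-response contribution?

Others' total = 0. Even contributing 80 gives 80 < 110: no benefit either way.
Best response: 0.

0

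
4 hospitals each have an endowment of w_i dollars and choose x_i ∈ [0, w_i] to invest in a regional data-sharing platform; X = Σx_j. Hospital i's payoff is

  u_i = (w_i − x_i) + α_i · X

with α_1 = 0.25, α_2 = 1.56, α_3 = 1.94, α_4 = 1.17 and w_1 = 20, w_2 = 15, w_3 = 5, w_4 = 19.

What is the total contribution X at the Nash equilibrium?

39

∂u_i/∂x_i = α_i − 1, so hospital i contributes w_i if α_i > 1, else 0.
α_i > 1 for i ∈ {2, 3, 4}; NE contributions (0, 15, 5, 19), X = 39.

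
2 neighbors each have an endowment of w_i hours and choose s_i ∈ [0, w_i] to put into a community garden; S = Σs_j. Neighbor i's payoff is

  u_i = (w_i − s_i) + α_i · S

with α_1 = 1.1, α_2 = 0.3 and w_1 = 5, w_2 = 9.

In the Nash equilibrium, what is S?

5

∂u_i/∂s_i = α_i − 1, so neighbor i contributes w_i if α_i > 1, else 0.
α_i > 1 for i ∈ {1}; NE contributions (5, 0), S = 5.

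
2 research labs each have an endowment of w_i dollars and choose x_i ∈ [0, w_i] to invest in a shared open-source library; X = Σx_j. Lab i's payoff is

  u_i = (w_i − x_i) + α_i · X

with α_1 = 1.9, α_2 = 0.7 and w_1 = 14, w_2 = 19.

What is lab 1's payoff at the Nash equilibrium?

∂u_i/∂x_i = α_i − 1, so lab i contributes w_i if α_i > 1, else 0.
α_i > 1 for i ∈ {1}; NE contributions (14, 0), X = 14.
u_1 = (14 − 14) + 1.9·14 = 26.6.

26.6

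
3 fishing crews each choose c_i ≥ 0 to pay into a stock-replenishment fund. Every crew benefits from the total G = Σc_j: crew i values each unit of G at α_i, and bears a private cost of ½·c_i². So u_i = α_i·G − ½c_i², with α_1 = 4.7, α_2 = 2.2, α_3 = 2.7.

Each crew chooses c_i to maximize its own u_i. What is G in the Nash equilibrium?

Crew i's FOC: ∂u_i/∂c_i = α_i − c_i = 0, so c_i* = α_i.
NE contributions = (4.7, 2.2, 2.7); G = 9.6.

9.6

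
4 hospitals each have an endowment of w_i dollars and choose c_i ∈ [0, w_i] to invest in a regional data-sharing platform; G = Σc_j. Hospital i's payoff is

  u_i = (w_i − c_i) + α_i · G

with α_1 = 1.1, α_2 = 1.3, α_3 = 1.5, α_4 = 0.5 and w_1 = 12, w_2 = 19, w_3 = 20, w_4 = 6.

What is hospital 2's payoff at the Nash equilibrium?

66.3

∂u_i/∂c_i = α_i − 1, so hospital i contributes w_i if α_i > 1, else 0.
α_i > 1 for i ∈ {1, 2, 3}; NE contributions (12, 19, 20, 0), G = 51.
u_2 = (19 − 19) + 1.3·51 = 66.3.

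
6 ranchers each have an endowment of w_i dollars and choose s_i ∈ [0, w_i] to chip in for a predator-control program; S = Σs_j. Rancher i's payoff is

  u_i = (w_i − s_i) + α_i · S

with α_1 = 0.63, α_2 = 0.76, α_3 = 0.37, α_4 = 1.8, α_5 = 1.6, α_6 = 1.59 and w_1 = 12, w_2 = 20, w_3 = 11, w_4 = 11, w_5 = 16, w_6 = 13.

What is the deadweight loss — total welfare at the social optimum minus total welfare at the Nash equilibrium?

∂u_i/∂s_i = α_i − 1, so rancher i contributes w_i if α_i > 1, else 0.
α_i > 1 for i ∈ {4, 5, 6}; NE contributions (0, 0, 0, 11, 16, 13), S = 40.
W^NE = Σw_i − S^NE + (Σα_i)·S^NE = 83 + 5.75·40 = 313.
Planner: ∂(Σu_j)/∂s_i = Σα_j − 1 = 5.75 > 0, so everyone contributes w_i; S^SO = 83, W^SO = 83 + 5.75·83 = 560.25.
Deadweight loss = 247.25.

247.25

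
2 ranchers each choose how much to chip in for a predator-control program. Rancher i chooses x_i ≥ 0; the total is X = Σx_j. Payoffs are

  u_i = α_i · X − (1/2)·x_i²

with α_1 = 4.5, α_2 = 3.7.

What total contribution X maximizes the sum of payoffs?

Planner FOC: ∂(Σu_j)/∂x_i = (Σα_j) − x_i = 0, so x_i^SO = Σα_j = 8.2 for every i; X^SO = 16.4.

16.4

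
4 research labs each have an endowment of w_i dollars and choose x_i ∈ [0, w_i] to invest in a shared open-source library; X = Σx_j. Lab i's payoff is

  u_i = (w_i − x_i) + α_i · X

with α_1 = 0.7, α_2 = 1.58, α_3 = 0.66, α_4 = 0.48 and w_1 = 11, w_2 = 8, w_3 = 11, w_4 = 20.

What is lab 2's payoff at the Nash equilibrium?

∂u_i/∂x_i = α_i − 1, so lab i contributes w_i if α_i > 1, else 0.
α_i > 1 for i ∈ {2}; NE contributions (0, 8, 0, 0), X = 8.
u_2 = (8 − 8) + 1.58·8 = 12.64.

12.64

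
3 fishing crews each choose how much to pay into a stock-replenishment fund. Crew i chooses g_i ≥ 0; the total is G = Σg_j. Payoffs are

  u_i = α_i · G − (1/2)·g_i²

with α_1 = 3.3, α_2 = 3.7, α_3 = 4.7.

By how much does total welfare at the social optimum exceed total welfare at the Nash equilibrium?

91.78

Crew i's FOC: ∂u_i/∂g_i = α_i − g_i = 0, so g_i* = α_i.
NE contributions = (3.3, 3.7, 4.7); G = 11.7.
W^NE = (Σα)·G − ½Σα_i² = 11.7² − ½·46.67 = 113.555.
Planner sets g_i = Σα_j = 11.7 for every i, so G^SO = 3·11.7 = 35.1.
W^SO = (Σα)·G^SO − ½·3·(Σα)² = (3/2)·11.7² = 205.335.
Deadweight loss = W^SO − W^NE = 91.78.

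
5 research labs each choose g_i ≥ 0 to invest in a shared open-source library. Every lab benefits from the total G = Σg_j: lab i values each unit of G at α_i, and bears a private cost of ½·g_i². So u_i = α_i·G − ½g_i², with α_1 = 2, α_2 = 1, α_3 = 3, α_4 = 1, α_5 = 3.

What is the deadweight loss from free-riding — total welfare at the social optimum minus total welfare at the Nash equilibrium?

Lab i's FOC: ∂u_i/∂g_i = α_i − g_i = 0, so g_i* = α_i.
NE contributions = (2, 1, 3, 1, 3); G = 10.
W^NE = (Σα)·G − ½Σα_i² = 10² − ½·24 = 88.
Planner sets g_i = Σα_j = 10 for every i, so G^SO = 5·10 = 50.
W^SO = (Σα)·G^SO − ½·5·(Σα)² = (5/2)·10² = 250.
Deadweight loss = W^SO − W^NE = 162.

162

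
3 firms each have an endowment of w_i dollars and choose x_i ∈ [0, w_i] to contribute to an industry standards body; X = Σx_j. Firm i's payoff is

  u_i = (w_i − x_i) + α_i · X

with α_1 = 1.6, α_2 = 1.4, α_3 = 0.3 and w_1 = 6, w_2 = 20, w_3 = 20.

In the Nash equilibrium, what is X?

26

∂u_i/∂x_i = α_i − 1, so firm i contributes w_i if α_i > 1, else 0.
α_i > 1 for i ∈ {1, 2}; NE contributions (6, 20, 0), X = 26.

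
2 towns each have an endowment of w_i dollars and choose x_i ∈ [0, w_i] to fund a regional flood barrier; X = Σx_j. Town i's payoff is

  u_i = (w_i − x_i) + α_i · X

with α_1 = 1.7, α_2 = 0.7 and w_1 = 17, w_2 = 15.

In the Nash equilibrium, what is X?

17

∂u_i/∂x_i = α_i − 1, so town i contributes w_i if α_i > 1, else 0.
α_i > 1 for i ∈ {1}; NE contributions (17, 0), X = 17.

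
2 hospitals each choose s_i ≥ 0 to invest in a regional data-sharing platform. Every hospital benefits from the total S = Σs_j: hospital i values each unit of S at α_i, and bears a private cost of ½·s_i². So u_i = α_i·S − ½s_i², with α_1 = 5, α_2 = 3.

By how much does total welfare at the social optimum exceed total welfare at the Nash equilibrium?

Hospital i's FOC: ∂u_i/∂s_i = α_i − s_i = 0, so s_i* = α_i.
NE contributions = (5, 3); S = 8.
W^NE = (Σα)·S − ½Σα_i² = 8² − ½·34 = 47.
Planner sets s_i = Σα_j = 8 for every i, so S^SO = 2·8 = 16.
W^SO = (Σα)·S^SO − ½·2·(Σα)² = (2/2)·8² = 64.
Deadweight loss = W^SO − W^NE = 17.

17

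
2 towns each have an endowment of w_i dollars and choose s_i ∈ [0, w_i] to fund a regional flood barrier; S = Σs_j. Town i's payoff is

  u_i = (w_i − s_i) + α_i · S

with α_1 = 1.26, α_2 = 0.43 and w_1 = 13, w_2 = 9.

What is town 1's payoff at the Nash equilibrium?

16.38

∂u_i/∂s_i = α_i − 1, so town i contributes w_i if α_i > 1, else 0.
α_i > 1 for i ∈ {1}; NE contributions (13, 0), S = 13.
u_1 = (13 − 13) + 1.26·13 = 16.38.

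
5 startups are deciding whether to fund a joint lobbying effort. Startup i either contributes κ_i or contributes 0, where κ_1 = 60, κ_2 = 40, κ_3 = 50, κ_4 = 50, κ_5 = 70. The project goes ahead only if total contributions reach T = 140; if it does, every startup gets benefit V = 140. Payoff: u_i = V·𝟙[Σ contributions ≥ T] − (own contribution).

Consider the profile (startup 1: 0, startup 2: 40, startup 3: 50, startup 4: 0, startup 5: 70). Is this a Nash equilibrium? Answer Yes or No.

Total = 160 ≥ 140: provided.
Startup 1 (pledges 0, payoff 140): pledging 60 → total 220, payoff 80. No gain.
Startup 2 (pledges 40, payoff 100): dropping to 0 → total 120, payoff 0. No gain.
Startup 3 (pledges 50, payoff 90): dropping to 0 → total 110, payoff 0. No gain.
Startup 4 (pledges 0, payoff 140): pledging 50 → total 210, payoff 90. No gain.
Startup 5 (pledges 70, payoff 70): dropping to 0 → total 90, payoff 0. No gain.

Yes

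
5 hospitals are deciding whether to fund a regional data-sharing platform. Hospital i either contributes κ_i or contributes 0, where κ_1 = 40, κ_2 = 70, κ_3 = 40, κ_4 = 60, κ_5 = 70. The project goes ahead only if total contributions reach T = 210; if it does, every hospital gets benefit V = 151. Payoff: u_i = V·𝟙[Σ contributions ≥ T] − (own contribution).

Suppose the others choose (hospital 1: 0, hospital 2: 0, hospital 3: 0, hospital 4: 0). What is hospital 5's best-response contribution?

0

Others' total = 0. Even contributing 70 gives 70 < 210: no benefit either way.
Best response: 0.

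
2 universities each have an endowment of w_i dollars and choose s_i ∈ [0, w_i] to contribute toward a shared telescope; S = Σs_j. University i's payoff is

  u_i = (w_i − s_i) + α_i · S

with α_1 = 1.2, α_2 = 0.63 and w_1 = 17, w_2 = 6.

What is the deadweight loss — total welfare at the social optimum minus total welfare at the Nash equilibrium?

4.98

∂u_i/∂s_i = α_i − 1, so university i contributes w_i if α_i > 1, else 0.
α_i > 1 for i ∈ {1}; NE contributions (17, 0), S = 17.
W^NE = Σw_i − S^NE + (Σα_i)·S^NE = 23 + 0.83·17 = 37.11.
Planner: ∂(Σu_j)/∂s_i = Σα_j − 1 = 0.83 > 0, so everyone contributes w_i; S^SO = 23, W^SO = 23 + 0.83·23 = 42.09.
Deadweight loss = 4.98.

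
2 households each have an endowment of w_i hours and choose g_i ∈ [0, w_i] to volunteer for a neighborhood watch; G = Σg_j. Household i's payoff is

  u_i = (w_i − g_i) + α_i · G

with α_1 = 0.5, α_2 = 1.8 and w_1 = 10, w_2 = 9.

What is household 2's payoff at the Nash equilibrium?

16.2

∂u_i/∂g_i = α_i − 1, so household i contributes w_i if α_i > 1, else 0.
α_i > 1 for i ∈ {2}; NE contributions (0, 9), G = 9.
u_2 = (9 − 9) + 1.8·9 = 16.2.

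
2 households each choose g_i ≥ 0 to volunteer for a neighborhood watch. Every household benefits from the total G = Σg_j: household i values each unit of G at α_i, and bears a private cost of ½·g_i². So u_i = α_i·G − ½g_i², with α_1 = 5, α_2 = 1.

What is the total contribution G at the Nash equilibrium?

Household i's FOC: ∂u_i/∂g_i = α_i − g_i = 0, so g_i* = α_i.
NE contributions = (5, 1); G = 6.

6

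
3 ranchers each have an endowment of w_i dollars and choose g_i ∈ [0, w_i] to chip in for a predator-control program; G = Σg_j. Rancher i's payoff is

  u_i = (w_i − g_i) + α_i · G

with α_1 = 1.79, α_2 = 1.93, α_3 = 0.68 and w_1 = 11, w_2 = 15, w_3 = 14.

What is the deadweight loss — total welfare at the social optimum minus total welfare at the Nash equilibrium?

47.6

∂u_i/∂g_i = α_i − 1, so rancher i contributes w_i if α_i > 1, else 0.
α_i > 1 for i ∈ {1, 2}; NE contributions (11, 15, 0), G = 26.
W^NE = Σw_i − G^NE + (Σα_i)·G^NE = 40 + 3.4·26 = 128.4.
Planner: ∂(Σu_j)/∂g_i = Σα_j − 1 = 3.4 > 0, so everyone contributes w_i; G^SO = 40, W^SO = 40 + 3.4·40 = 176.
Deadweight loss = 47.6.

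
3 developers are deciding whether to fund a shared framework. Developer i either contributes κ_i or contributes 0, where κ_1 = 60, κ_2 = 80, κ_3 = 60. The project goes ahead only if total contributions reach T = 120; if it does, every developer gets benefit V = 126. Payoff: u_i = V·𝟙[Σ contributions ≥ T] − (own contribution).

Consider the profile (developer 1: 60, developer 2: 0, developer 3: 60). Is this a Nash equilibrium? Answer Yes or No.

Total = 120 ≥ 120: provided.
Developer 1 (pledges 60, payoff 66): dropping to 0 → total 60, payoff 0. No gain.
Developer 2 (pledges 0, payoff 126): pledging 80 → total 200, payoff 46. No gain.
Developer 3 (pledges 60, payoff 66): dropping to 0 → total 60, payoff 0. No gain.

Yes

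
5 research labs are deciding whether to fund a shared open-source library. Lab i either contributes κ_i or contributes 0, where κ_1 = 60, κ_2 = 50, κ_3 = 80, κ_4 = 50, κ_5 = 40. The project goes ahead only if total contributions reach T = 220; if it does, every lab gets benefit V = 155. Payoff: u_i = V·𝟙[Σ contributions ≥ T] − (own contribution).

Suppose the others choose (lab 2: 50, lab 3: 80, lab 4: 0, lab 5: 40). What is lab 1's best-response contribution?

60

Others' total = 170. Contributing 60 brings total to 230 ≥ 220: gain V − κ_1 = 95.
Best response: 60.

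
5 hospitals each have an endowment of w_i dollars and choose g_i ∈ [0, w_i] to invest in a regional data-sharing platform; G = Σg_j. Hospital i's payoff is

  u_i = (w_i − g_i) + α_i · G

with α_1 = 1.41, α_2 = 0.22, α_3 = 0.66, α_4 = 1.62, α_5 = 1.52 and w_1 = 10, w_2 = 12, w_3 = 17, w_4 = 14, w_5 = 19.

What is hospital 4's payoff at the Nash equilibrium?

69.66

∂u_i/∂g_i = α_i − 1, so hospital i contributes w_i if α_i > 1, else 0.
α_i > 1 for i ∈ {1, 4, 5}; NE contributions (10, 0, 0, 14, 19), G = 43.
u_4 = (14 − 14) + 1.62·43 = 69.66.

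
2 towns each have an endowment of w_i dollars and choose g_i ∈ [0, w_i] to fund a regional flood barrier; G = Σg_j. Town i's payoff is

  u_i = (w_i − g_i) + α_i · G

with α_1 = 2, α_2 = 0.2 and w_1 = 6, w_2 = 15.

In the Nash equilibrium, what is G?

∂u_i/∂g_i = α_i − 1, so town i contributes w_i if α_i > 1, else 0.
α_i > 1 for i ∈ {1}; NE contributions (6, 0), G = 6.

6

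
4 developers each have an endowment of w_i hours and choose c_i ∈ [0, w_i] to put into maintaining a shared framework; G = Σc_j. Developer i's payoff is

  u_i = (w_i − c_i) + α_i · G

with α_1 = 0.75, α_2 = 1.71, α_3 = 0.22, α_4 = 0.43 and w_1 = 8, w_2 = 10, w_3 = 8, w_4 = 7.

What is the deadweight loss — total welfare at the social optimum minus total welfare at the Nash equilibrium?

∂u_i/∂c_i = α_i − 1, so developer i contributes w_i if α_i > 1, else 0.
α_i > 1 for i ∈ {2}; NE contributions (0, 10, 0, 0), G = 10.
W^NE = Σw_i − G^NE + (Σα_i)·G^NE = 33 + 2.11·10 = 54.1.
Planner: ∂(Σu_j)/∂c_i = Σα_j − 1 = 2.11 > 0, so everyone contributes w_i; G^SO = 33, W^SO = 33 + 2.11·33 = 102.63.
Deadweight loss = 48.53.

48.53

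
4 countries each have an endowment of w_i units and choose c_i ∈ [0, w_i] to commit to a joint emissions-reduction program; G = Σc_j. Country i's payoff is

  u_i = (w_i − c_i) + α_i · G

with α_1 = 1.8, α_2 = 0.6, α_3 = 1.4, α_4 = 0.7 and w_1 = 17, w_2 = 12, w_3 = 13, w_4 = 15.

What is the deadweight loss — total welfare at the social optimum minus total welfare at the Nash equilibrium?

94.5

∂u_i/∂c_i = α_i − 1, so country i contributes w_i if α_i > 1, else 0.
α_i > 1 for i ∈ {1, 3}; NE contributions (17, 0, 13, 0), G = 30.
W^NE = Σw_i − G^NE + (Σα_i)·G^NE = 57 + 3.5·30 = 162.
Planner: ∂(Σu_j)/∂c_i = Σα_j − 1 = 3.5 > 0, so everyone contributes w_i; G^SO = 57, W^SO = 57 + 3.5·57 = 256.5.
Deadweight loss = 94.5.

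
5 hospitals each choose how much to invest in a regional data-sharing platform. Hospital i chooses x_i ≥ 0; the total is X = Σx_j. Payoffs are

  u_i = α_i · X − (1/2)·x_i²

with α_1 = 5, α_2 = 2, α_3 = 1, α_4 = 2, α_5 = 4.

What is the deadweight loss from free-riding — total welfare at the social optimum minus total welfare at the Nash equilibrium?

319

Hospital i's FOC: ∂u_i/∂x_i = α_i − x_i = 0, so x_i* = α_i.
NE contributions = (5, 2, 1, 2, 4); X = 14.
W^NE = (Σα)·X − ½Σα_i² = 14² − ½·50 = 171.
Planner sets x_i = Σα_j = 14 for every i, so X^SO = 5·14 = 70.
W^SO = (Σα)·X^SO − ½·5·(Σα)² = (5/2)·14² = 490.
Deadweight loss = W^SO − W^NE = 319.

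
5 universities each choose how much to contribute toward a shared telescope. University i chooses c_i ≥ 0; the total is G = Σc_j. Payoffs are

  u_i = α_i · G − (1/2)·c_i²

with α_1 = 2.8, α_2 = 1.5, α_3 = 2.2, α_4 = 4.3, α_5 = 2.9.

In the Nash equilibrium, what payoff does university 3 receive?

27.72

University i's FOC: ∂u_i/∂c_i = α_i − c_i = 0, so c_i* = α_i.
NE contributions = (2.8, 1.5, 2.2, 4.3, 2.9); G = 13.7.
u_3 = α_3·G − ½·(c_3)² = 2.2·13.7 − ½·2.2² = 27.72.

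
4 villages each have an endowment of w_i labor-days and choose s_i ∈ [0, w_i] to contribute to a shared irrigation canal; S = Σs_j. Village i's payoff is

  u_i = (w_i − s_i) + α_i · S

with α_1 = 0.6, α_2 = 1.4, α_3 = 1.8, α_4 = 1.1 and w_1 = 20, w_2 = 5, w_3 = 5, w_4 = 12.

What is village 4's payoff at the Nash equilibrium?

24.2

∂u_i/∂s_i = α_i − 1, so village i contributes w_i if α_i > 1, else 0.
α_i > 1 for i ∈ {2, 3, 4}; NE contributions (0, 5, 5, 12), S = 22.
u_4 = (12 − 12) + 1.1·22 = 24.2.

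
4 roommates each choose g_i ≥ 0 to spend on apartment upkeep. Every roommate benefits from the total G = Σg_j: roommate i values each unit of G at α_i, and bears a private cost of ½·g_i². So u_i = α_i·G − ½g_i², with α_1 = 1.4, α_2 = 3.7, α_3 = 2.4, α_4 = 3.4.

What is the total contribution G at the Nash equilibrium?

Roommate i's FOC: ∂u_i/∂g_i = α_i − g_i = 0, so g_i* = α_i.
NE contributions = (1.4, 3.7, 2.4, 3.4); G = 10.9.

10.9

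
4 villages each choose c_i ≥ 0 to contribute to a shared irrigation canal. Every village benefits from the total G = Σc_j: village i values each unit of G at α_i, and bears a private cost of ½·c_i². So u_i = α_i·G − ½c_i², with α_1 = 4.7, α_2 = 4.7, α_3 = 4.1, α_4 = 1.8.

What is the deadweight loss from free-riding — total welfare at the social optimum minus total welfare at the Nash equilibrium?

266.205

Village i's FOC: ∂u_i/∂c_i = α_i − c_i = 0, so c_i* = α_i.
NE contributions = (4.7, 4.7, 4.1, 1.8); G = 15.3.
W^NE = (Σα)·G − ½Σα_i² = 15.3² − ½·64.23 = 201.975.
Planner sets c_i = Σα_j = 15.3 for every i, so G^SO = 4·15.3 = 61.2.
W^SO = (Σα)·G^SO − ½·4·(Σα)² = (4/2)·15.3² = 468.18.
Deadweight loss = W^SO − W^NE = 266.205.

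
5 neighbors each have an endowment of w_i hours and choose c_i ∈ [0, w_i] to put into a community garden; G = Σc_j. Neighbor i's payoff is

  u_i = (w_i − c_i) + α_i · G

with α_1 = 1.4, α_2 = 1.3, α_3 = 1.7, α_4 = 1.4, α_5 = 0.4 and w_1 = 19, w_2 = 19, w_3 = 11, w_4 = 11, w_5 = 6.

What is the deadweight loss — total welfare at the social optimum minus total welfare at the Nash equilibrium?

31.2

∂u_i/∂c_i = α_i − 1, so neighbor i contributes w_i if α_i > 1, else 0.
α_i > 1 for i ∈ {1, 2, 3, 4}; NE contributions (19, 19, 11, 11, 0), G = 60.
W^NE = Σw_i − G^NE + (Σα_i)·G^NE = 66 + 5.2·60 = 378.
Planner: ∂(Σu_j)/∂c_i = Σα_j − 1 = 5.2 > 0, so everyone contributes w_i; G^SO = 66, W^SO = 66 + 5.2·66 = 409.2.
Deadweight loss = 31.2.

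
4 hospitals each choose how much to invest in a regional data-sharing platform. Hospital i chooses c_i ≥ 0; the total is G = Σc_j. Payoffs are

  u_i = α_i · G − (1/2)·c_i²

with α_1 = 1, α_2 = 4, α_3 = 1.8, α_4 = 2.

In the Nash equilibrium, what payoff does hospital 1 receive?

8.3

Hospital i's FOC: ∂u_i/∂c_i = α_i − c_i = 0, so c_i* = α_i.
NE contributions = (1, 4, 1.8, 2); G = 8.8.
u_1 = α_1·G − ½·(c_1)² = 1·8.8 − ½·1² = 8.3.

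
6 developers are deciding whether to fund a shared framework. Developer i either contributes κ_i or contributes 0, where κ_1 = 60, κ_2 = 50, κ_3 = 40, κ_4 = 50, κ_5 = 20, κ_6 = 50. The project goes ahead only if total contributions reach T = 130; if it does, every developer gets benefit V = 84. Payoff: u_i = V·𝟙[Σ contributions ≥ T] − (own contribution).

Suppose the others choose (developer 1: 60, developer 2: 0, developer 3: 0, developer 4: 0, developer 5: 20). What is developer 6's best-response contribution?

50

Others' total = 80. Contributing 50 brings total to 130 ≥ 130: gain V − κ_6 = 34.
Best response: 50.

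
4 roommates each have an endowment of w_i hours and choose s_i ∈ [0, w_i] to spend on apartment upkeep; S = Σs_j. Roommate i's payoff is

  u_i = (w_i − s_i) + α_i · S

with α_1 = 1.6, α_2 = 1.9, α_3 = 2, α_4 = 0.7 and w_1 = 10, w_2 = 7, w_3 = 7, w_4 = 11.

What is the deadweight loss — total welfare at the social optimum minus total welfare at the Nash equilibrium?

57.2

∂u_i/∂s_i = α_i − 1, so roommate i contributes w_i if α_i > 1, else 0.
α_i > 1 for i ∈ {1, 2, 3}; NE contributions (10, 7, 7, 0), S = 24.
W^NE = Σw_i − S^NE + (Σα_i)·S^NE = 35 + 5.2·24 = 159.8.
Planner: ∂(Σu_j)/∂s_i = Σα_j − 1 = 5.2 > 0, so everyone contributes w_i; S^SO = 35, W^SO = 35 + 5.2·35 = 217.
Deadweight loss = 57.2.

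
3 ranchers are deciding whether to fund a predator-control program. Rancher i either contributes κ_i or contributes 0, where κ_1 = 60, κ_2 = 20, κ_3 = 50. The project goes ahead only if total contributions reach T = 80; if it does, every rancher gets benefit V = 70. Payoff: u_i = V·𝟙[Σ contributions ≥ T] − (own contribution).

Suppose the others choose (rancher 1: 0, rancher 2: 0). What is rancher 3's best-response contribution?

0

Others' total = 0. Even contributing 50 gives 50 < 80: no benefit either way.
Best response: 0.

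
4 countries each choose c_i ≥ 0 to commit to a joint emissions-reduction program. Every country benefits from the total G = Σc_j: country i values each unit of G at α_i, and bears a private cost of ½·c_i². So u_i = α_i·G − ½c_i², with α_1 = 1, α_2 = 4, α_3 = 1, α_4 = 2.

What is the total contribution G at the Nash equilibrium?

Country i's FOC: ∂u_i/∂c_i = α_i − c_i = 0, so c_i* = α_i.
NE contributions = (1, 4, 1, 2); G = 8.

8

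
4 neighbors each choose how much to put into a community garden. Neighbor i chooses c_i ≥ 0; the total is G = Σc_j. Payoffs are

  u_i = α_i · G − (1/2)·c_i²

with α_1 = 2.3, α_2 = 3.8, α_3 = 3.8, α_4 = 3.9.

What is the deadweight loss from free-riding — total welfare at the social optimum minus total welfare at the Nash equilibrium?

Neighbor i's FOC: ∂u_i/∂c_i = α_i − c_i = 0, so c_i* = α_i.
NE contributions = (2.3, 3.8, 3.8, 3.9); G = 13.8.
W^NE = (Σα)·G − ½Σα_i² = 13.8² − ½·49.38 = 165.75.
Planner sets c_i = Σα_j = 13.8 for every i, so G^SO = 4·13.8 = 55.2.
W^SO = (Σα)·G^SO − ½·4·(Σα)² = (4/2)·13.8² = 380.88.
Deadweight loss = W^SO − W^NE = 215.13.

215.13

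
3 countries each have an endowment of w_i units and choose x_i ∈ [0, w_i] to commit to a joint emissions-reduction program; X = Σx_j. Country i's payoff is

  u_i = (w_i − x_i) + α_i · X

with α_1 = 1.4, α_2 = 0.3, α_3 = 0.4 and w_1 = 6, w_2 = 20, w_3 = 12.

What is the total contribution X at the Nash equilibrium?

6

∂u_i/∂x_i = α_i − 1, so country i contributes w_i if α_i > 1, else 0.
α_i > 1 for i ∈ {1}; NE contributions (6, 0, 0), X = 6.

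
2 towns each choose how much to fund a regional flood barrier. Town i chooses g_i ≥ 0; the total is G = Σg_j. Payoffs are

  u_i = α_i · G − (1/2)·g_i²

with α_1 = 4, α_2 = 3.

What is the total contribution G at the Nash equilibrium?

7

Town i's FOC: ∂u_i/∂g_i = α_i − g_i = 0, so g_i* = α_i.
NE contributions = (4, 3); G = 7.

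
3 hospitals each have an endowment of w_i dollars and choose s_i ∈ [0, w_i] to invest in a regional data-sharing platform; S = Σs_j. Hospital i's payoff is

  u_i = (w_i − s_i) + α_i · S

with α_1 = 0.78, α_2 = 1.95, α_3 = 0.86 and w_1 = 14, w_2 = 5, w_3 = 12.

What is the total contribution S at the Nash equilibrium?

∂u_i/∂s_i = α_i − 1, so hospital i contributes w_i if α_i > 1, else 0.
α_i > 1 for i ∈ {2}; NE contributions (0, 5, 0), S = 5.

5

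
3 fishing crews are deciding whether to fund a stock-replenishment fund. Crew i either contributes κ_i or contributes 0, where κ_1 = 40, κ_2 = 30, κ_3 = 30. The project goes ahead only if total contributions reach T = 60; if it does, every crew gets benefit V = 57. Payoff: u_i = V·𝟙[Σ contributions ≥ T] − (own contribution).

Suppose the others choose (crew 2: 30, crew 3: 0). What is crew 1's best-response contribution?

40

Others' total = 30. Contributing 40 brings total to 70 ≥ 60: gain V − κ_1 = 17.
Best response: 40.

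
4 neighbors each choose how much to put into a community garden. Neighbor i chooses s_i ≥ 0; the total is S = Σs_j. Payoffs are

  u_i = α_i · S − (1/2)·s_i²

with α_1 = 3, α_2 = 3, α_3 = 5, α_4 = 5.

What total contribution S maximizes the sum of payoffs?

64

Planner FOC: ∂(Σu_j)/∂s_i = (Σα_j) − s_i = 0, so s_i^SO = Σα_j = 16 for every i; S^SO = 64.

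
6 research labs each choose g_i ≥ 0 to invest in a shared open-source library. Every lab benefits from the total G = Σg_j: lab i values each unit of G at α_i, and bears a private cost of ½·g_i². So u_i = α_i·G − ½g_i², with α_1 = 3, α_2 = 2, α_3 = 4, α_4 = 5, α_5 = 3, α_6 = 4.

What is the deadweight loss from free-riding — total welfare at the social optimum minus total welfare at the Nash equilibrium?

Lab i's FOC: ∂u_i/∂g_i = α_i − g_i = 0, so g_i* = α_i.
NE contributions = (3, 2, 4, 5, 3, 4); G = 21.
W^NE = (Σα)·G − ½Σα_i² = 21² − ½·79 = 401.5.
Planner sets g_i = Σα_j = 21 for every i, so G^SO = 6·21 = 126.
W^SO = (Σα)·G^SO − ½·6·(Σα)² = (6/2)·21² = 1323.
Deadweight loss = W^SO − W^NE = 921.5.

921.5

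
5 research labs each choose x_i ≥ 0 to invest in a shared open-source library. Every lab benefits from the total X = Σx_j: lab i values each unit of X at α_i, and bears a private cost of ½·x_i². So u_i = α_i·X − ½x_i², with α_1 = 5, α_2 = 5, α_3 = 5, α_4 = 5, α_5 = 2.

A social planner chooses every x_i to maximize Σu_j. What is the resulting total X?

Planner FOC: ∂(Σu_j)/∂x_i = (Σα_j) − x_i = 0, so x_i^SO = Σα_j = 22 for every i; X^SO = 110.

110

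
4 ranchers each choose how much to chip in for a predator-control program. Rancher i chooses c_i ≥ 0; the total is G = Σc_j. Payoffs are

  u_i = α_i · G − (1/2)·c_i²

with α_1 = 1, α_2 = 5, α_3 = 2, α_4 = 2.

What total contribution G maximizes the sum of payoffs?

Planner FOC: ∂(Σu_j)/∂c_i = (Σα_j) − c_i = 0, so c_i^SO = Σα_j = 10 for every i; G^SO = 40.

40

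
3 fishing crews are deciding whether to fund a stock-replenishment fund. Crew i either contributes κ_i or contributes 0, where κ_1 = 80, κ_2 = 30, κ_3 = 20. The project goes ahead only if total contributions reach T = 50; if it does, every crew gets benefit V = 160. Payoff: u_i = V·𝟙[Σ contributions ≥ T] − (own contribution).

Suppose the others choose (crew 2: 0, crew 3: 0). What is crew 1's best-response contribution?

Others' total = 0. Contributing 80 brings total to 80 ≥ 50: gain V − κ_1 = 80.
Best response: 80.

80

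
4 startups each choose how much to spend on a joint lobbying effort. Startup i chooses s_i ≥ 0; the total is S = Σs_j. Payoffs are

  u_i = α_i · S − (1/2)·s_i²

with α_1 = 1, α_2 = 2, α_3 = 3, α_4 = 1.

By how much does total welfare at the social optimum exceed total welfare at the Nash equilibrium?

56.5

Startup i's FOC: ∂u_i/∂s_i = α_i − s_i = 0, so s_i* = α_i.
NE contributions = (1, 2, 3, 1); S = 7.
W^NE = (Σα)·S − ½Σα_i² = 7² − ½·15 = 41.5.
Planner sets s_i = Σα_j = 7 for every i, so S^SO = 4·7 = 28.
W^SO = (Σα)·S^SO − ½·4·(Σα)² = (4/2)·7² = 98.
Deadweight loss = W^SO − W^NE = 56.5.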